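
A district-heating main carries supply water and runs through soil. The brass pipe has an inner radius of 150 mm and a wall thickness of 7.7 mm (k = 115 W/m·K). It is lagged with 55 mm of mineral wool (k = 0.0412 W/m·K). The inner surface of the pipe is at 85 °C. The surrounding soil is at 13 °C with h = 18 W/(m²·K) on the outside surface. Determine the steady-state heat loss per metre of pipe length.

Per-layer cylindrical resistances, series-summed:
R_brass pipe wall = ln(157.7/150)/(2π×115×1) = 6.928×10^-5 K/W
R_mineral wool = ln(212.7/157.7)/(2π×0.0412×1) = 1.156 K/W
R_outer film = 1/(h_o·2πr_oL) = 1/(18×2π×0.2127×1) = 0.04157 K/W
R_total = 1.197 K/W
Q = ΔT/R_total = 72/1.197

q′ ≈ 60.1 W/m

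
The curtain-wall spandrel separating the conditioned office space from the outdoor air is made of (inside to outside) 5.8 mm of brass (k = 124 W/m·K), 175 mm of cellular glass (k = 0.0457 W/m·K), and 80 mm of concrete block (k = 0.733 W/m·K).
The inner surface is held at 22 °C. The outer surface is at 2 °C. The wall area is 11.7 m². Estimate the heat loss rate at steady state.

Model the wall as resistances in series:
R_brass = L/(kA) = 0.0058/(124×11.7) = 3.998×10^-6 K/W
R_cellular glass = L/(kA) = 0.175/(0.0457×11.7) = 0.3273 K/W
R_concrete block = L/(kA) = 0.08/(0.733×11.7) = 0.009328 K/W
R_total = 0.3366 K/W
Q = ΔT / R_total = 20 / 0.3366

Q ≈ 59.4 W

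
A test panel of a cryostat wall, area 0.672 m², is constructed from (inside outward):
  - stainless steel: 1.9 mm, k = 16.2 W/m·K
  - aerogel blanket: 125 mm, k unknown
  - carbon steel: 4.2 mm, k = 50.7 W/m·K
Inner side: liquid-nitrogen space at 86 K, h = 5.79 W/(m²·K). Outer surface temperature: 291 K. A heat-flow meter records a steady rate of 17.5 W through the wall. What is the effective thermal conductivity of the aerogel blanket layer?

k ≈ 0.0162 W/(m·K)

Treating each layer as a thermal resistance in series:
R_inner film = 1/(h_i·A) = 1/(5.79×0.672) = 0.257 K/W
R_stainless steel = L/(kA) = 0.0019/(16.2×0.672) = 1.745×10^-4 K/W
R_carbon steel = L/(kA) = 0.0042/(50.7×0.672) = 1.233×10^-4 K/W
Sum of known resistances R_other = 0.2573 K/W
Total R = ΔT/Q = 205/17.5 = 11.71 K/W
R_aerogel blanket = R_total − R_other = 11.46 K/W
k = L/(R·A) = 0.125/(11.46×0.672)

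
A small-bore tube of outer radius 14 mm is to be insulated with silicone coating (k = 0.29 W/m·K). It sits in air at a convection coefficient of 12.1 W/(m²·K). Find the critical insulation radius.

r_cr ≈ 24 mm

For a cylinder r_cr = k/h = 0.29/12.1
r_cr = 24 mm; since the bare radius (14 mm) is below r_cr, adding a thin layer of insulation will *increase* heat loss.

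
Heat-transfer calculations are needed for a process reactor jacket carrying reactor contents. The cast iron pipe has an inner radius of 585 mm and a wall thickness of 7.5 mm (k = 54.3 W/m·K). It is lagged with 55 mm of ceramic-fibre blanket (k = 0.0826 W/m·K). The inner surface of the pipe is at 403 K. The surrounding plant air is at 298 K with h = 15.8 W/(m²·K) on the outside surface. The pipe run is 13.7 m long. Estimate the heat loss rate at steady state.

Q ≈ 7710 W

Cylindrical conduction, so R = ln(r₂/r₁)/(2πkL) per layer, in series:
R_cast iron pipe wall = ln(592.5/585)/(2π×54.3×13.7) = 2.725×10^-6 K/W
R_ceramic-fibre blanket = ln(647.5/592.5)/(2π×0.0826×13.7) = 0.01248 K/W
R_outer film = 1/(h_o·2πr_oL) = 1/(15.8×2π×0.6475×13.7) = 0.001136 K/W
R_total = 0.01362 K/W
Q = ΔT/R_total = 105/0.01362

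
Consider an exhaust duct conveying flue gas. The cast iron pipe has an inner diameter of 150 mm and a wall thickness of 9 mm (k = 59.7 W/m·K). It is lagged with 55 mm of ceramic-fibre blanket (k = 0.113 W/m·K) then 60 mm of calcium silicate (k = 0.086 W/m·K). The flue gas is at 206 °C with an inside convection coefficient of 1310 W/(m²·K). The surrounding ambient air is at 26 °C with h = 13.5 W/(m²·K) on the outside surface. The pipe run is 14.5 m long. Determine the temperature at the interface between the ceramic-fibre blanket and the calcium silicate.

Radial resistances (cylindrical: R_cond = ln(r_o/r_i)/(2πkL), R_conv = 1/(h·2πrL)):
R_inner film = 1/(h_i·2πr₁L) = 1/(1310×2π×0.075×14.5) = 1.117×10^-4 K/W
R_cast iron pipe wall = ln(84/75)/(2π×59.7×14.5) = 2.084×10^-5 K/W
R_ceramic-fibre blanket = ln(139/84)/(2π×0.113×14.5) = 0.04892 K/W
R_calcium silicate = ln(199/139)/(2π×0.086×14.5) = 0.0458 K/W
R_outer film = 1/(h_o·2πr_oL) = 1/(13.5×2π×0.199×14.5) = 0.004086 K/W
R_total = 0.09894 K/W
Q = ΔT/R_total = 180/0.09894
Q = 1820 W
T_interface = T_inner − Q·ΣR(inner→interface) = 206 − 1820×0.04906

T ≈ 117 °C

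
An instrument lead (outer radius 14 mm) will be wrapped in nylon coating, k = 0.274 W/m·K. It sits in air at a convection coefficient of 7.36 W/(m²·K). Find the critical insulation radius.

For a cylinder r_cr = k/h = 0.274/7.36
r_cr = 37.2 mm; since the bare radius (14 mm) is below r_cr, adding a thin layer of insulation will *increase* heat loss.

r_cr ≈ 37.2 mm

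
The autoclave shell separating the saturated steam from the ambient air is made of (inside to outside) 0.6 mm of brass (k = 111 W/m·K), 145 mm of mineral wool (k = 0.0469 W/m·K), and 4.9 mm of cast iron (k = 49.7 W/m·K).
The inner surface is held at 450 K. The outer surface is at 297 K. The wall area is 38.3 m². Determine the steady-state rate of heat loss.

Using the resistance-network approach (series):
R_brass = L/(kA) = 0.0006/(111×38.3) = 1.411×10^-7 K/W
R_mineral wool = L/(kA) = 0.145/(0.0469×38.3) = 0.08072 K/W
R_cast iron = L/(kA) = 0.0049/(49.7×38.3) = 2.574×10^-6 K/W
R_total = 0.08073 K/W
Q = ΔT / R_total = 153 / 0.08073

Q ≈ 1900 W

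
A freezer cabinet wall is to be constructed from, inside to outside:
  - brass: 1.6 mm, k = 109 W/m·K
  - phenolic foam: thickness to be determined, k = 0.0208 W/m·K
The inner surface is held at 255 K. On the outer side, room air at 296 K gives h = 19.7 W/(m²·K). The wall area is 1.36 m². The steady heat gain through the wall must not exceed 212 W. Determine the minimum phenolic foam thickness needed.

L ≈ 4.41 mm

Using the resistance-network approach (series):
R_brass = L/(kA) = 0.0016/(109×1.36) = 1.079×10^-5 K/W
R_outer film = 1/(h_o·A) = 1/(19.7×1.36) = 0.03732 K/W
Sum of the known resistances R_other = 0.03734 K/W
Required total resistance R_tot = ΔT/Q_allow = 41/212 = 0.1934 K/W
R_phenolic foam = R_tot − R_other = 0.1561 K/W
L = R·k·A = 0.1561×0.0208×1.36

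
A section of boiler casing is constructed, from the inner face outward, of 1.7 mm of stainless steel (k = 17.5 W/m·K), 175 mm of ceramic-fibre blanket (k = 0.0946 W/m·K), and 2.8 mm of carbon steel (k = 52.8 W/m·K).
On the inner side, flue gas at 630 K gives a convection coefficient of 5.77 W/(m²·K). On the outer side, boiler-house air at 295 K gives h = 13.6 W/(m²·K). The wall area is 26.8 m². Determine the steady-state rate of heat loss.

Q ≈ 4280 W

Using the resistance-network approach (series):
R_inner film = 1/(h_i·A) = 1/(5.77×26.8) = 0.006467 K/W
R_stainless steel = L/(kA) = 0.0017/(17.5×26.8) = 3.625×10^-6 K/W
R_ceramic-fibre blanket = L/(kA) = 0.175/(0.0946×26.8) = 0.06903 K/W
R_carbon steel = L/(kA) = 0.0028/(52.8×26.8) = 1.979×10^-6 K/W
R_outer film = 1/(h_o·A) = 1/(13.6×26.8) = 0.002744 K/W
R_total = 0.07824 K/W
Q = ΔT / R_total = 335 / 0.07824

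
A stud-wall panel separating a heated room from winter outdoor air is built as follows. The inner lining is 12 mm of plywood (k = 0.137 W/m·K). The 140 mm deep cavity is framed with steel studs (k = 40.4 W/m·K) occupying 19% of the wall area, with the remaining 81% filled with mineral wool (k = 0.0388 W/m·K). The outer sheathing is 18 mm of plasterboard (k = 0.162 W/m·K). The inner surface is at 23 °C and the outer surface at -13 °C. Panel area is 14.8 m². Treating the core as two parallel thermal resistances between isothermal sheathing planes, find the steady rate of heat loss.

Q ≈ 2460 W

Sheathing layers in series; stud and cavity paths in parallel between them.
R_inner = 0.012/(0.137×14.8) = 0.005918 K/W
R_stud  = 0.14/(40.4×0.19×14.8) = 0.001232 K/W
R_cav   = 0.14/(0.0388×0.81×14.8) = 0.301 K/W
1/R_core = 1/R_stud + 1/R_cav → R_core = 0.001227 K/W
R_outer = 0.018/(0.162×14.8) = 0.007508 K/W
R_total = 0.01465 K/W
Q = ΔT/R_total = 36/0.01465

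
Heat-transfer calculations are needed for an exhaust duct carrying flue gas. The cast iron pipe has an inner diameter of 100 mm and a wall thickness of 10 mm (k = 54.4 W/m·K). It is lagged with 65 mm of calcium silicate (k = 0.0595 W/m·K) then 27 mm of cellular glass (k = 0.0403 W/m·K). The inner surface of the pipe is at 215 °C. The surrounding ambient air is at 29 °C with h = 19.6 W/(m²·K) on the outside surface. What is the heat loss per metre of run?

q′ ≈ 66.7 W/m

Cylindrical conduction, so R = ln(r₂/r₁)/(2πkL) per layer, in series:
R_cast iron pipe wall = ln(60/50)/(2π×54.4×1) = 5.334×10^-4 K/W
R_calcium silicate = ln(125/60)/(2π×0.0595×1) = 1.963 K/W
R_cellular glass = ln(152/125)/(2π×0.0403×1) = 0.7723 K/W
R_outer film = 1/(h_o·2πr_oL) = 1/(19.6×2π×0.152×1) = 0.05342 K/W
R_total = 2.79 K/W
Q = ΔT/R_total = 186/2.79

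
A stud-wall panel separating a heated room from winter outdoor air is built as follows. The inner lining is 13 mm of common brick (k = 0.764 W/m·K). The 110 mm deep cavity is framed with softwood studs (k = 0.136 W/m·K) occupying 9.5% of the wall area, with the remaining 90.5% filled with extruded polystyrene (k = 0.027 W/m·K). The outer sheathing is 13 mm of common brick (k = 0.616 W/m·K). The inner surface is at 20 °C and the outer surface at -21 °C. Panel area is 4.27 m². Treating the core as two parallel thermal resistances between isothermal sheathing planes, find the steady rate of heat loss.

Sheathing layers in series; stud and cavity paths in parallel between them.
R_inner = 0.013/(0.764×4.27) = 0.003985 K/W
R_stud  = 0.11/(0.136×0.095×4.27) = 1.994 K/W
R_cav   = 0.11/(0.027×0.905×4.27) = 1.054 K/W
1/R_core = 1/R_stud + 1/R_cav → R_core = 0.6896 K/W
R_outer = 0.013/(0.616×4.27) = 0.004942 K/W
R_total = 0.6986 K/W
Q = ΔT/R_total = 41/0.6986

Q ≈ 58.7 W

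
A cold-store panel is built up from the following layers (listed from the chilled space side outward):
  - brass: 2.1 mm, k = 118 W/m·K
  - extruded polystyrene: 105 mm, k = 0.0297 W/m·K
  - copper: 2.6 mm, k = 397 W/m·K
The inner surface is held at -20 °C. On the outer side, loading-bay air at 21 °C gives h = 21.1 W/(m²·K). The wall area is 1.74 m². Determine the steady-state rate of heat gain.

Thermal resistances in series:
R_brass = L/(kA) = 0.0021/(118×1.74) = 1.023×10^-5 K/W
R_extruded polystyrene = L/(kA) = 0.105/(0.0297×1.74) = 2.032 K/W
R_copper = L/(kA) = 0.0026/(397×1.74) = 3.764×10^-6 K/W
R_outer film = 1/(h_o·A) = 1/(21.1×1.74) = 0.02724 K/W
R_total = 2.059 K/W
Q = ΔT / R_total = 41 / 2.059

Q ≈ 19.9 W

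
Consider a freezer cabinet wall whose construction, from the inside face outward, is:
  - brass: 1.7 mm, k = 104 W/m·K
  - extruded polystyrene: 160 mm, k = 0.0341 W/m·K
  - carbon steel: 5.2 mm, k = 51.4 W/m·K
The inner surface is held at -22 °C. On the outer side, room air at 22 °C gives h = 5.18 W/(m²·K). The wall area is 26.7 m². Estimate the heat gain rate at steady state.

Treating each layer as a thermal resistance in series:
R_brass = L/(kA) = 0.0017/(104×26.7) = 6.122×10^-7 K/W
R_extruded polystyrene = L/(kA) = 0.16/(0.0341×26.7) = 0.1757 K/W
R_carbon steel = L/(kA) = 0.0052/(51.4×26.7) = 3.789×10^-6 K/W
R_outer film = 1/(h_o·A) = 1/(5.18×26.7) = 0.00723 K/W
R_total = 0.183 K/W
Q = ΔT / R_total = 44 / 0.183

Q ≈ 240 W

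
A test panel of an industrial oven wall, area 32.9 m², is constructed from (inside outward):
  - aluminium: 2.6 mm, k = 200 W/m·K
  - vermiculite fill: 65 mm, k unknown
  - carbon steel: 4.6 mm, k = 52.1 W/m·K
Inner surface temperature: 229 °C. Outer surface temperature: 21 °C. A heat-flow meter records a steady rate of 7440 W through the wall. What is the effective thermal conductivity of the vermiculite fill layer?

k ≈ 0.0707 W/(m·K)

Series thermal resistances:
R_aluminium = L/(kA) = 0.0026/(200×32.9) = 3.951×10^-7 K/W
R_carbon steel = L/(kA) = 0.0046/(52.1×32.9) = 2.684×10^-6 K/W
Sum of known resistances R_other = 3.079×10^-6 K/W
Total R = ΔT/Q = 208/7440 = 0.02796 K/W
R_vermiculite fill = R_total − R_other = 0.02795 K/W
k = L/(R·A) = 0.065/(0.02795×32.9)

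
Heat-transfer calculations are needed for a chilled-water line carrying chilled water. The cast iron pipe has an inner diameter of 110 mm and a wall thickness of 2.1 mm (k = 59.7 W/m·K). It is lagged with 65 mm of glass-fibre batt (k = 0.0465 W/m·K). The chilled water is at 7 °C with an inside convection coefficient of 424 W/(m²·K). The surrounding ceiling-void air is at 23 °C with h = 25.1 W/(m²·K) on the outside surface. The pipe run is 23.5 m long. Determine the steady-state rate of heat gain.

Q ≈ 141 W

For a radial system each layer contributes R = ln(r_out/r_in)/(2πkL); films add R = 1/(hA).
R_inner film = 1/(h_i·2πr₁L) = 1/(424×2π×0.055×23.5) = 2.904×10^-4 K/W
R_cast iron pipe wall = ln(57.1/55)/(2π×59.7×23.5) = 4.251×10^-6 K/W
R_glass-fibre batt = ln(122.1/57.1)/(2π×0.0465×23.5) = 0.1107 K/W
R_outer film = 1/(h_o·2πr_oL) = 1/(25.1×2π×0.1221×23.5) = 0.00221 K/W
R_total = 0.1132 K/W
Q = ΔT/R_total = 16/0.1132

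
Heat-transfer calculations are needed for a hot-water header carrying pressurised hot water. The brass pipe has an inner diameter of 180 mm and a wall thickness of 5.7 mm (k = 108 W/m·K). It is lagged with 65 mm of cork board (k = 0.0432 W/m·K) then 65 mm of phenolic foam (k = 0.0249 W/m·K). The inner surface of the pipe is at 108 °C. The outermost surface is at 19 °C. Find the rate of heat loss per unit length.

Treating each annulus and film as a series resistance:
R_brass pipe wall = ln(95.7/90)/(2π×108×1) = 9.05×10^-5 K/W
R_cork board = ln(160.7/95.7)/(2π×0.0432×1) = 1.91 K/W
R_phenolic foam = ln(225.7/160.7)/(2π×0.0249×1) = 2.171 K/W
R_total = 4.081 K/W
Q = ΔT/R_total = 89/4.081

q′ ≈ 21.8 W/m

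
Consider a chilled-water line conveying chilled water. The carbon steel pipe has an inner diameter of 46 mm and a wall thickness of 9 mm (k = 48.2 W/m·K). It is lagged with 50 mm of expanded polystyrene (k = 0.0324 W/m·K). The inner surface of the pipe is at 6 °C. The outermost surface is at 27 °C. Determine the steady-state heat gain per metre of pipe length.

Cylindrical conduction, so R = ln(r₂/r₁)/(2πkL) per layer, in series:
R_carbon steel pipe wall = ln(32/23)/(2π×48.2×1) = 0.00109 K/W
R_expanded polystyrene = ln(82/32)/(2π×0.0324×1) = 4.622 K/W
R_total = 4.623 K/W
Q = ΔT/R_total = 21/4.623

q′ ≈ 4.54 W/m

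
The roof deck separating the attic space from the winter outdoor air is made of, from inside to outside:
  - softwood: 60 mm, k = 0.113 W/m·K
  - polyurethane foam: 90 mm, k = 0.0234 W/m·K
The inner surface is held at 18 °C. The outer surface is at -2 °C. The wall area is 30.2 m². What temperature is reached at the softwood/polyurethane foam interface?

T ≈ 15.6 °C

Treating each layer as a thermal resistance in series:
R_softwood = L/(kA) = 0.06/(0.113×30.2) = 0.01758 K/W
R_polyurethane foam = L/(kA) = 0.09/(0.0234×30.2) = 0.1274 K/W
R_total = 0.1449 K/W;  Q = ΔT/R_total = 20/0.1449 = 138 W
T_interface = T_inner − Q·ΣR(inner→interface) = 18 − 138×0.01758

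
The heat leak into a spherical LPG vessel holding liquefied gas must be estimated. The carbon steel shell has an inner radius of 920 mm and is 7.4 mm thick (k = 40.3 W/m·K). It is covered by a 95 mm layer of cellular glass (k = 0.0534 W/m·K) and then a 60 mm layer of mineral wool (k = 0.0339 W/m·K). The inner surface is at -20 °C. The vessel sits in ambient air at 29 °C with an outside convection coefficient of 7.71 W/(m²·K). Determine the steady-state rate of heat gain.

For a spherical shell R = (1/r₁ − 1/r₂)/(4πk); film R = 1/(h·4πr²). In series:
R_carbon steel shell = (1/0.92 − 1/0.9274)/(4π×40.3) = 1.713×10^-5 K/W
R_cellular glass = (1/0.9274 − 1/1.0224)/(4π×0.0534) = 0.1493 K/W
R_mineral wool = (1/1.0224 − 1/1.0824)/(4π×0.0339) = 0.1273 K/W
R_outer film = 1/(h·4πr_o²) = 1/(7.71×4π×1.0824²) = 0.00881 K/W
R_total = 0.2854 K/W
Q = ΔT/R_total = 49/0.2854

Q ≈ 172 W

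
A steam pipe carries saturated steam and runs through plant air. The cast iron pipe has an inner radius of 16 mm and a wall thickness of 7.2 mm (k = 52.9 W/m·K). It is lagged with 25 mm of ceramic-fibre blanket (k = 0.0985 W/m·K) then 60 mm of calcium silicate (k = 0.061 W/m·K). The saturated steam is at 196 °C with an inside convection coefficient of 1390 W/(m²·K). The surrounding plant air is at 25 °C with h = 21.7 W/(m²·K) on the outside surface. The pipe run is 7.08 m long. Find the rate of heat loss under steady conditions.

For a radial system each layer contributes R = ln(r_out/r_in)/(2πkL); films add R = 1/(hA).
R_inner film = 1/(h_i·2πr₁L) = 1/(1390×2π×0.016×7.08) = 0.001011 K/W
R_cast iron pipe wall = ln(23.2/16)/(2π×52.9×7.08) = 1.579×10^-4 K/W
R_ceramic-fibre blanket = ln(48.2/23.2)/(2π×0.0985×7.08) = 0.1669 K/W
R_calcium silicate = ln(108.2/48.2)/(2π×0.061×7.08) = 0.298 K/W
R_outer film = 1/(h_o·2πr_oL) = 1/(21.7×2π×0.1082×7.08) = 0.009574 K/W
R_total = 0.4756 K/W
Q = ΔT/R_total = 171/0.4756

Q ≈ 360 W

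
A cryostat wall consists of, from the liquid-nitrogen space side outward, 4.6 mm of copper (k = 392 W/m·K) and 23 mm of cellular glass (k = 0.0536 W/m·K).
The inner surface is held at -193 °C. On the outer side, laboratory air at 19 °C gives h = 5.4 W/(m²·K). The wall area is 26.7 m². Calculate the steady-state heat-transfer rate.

Q ≈ 9210 W

Using the resistance-network approach (series):
R_copper = L/(kA) = 0.0046/(392×26.7) = 4.395×10^-7 K/W
R_cellular glass = L/(kA) = 0.023/(0.0536×26.7) = 0.01607 K/W
R_outer film = 1/(h_o·A) = 1/(5.4×26.7) = 0.006936 K/W
R_total = 0.02301 K/W
Q = ΔT / R_total = 212 / 0.02301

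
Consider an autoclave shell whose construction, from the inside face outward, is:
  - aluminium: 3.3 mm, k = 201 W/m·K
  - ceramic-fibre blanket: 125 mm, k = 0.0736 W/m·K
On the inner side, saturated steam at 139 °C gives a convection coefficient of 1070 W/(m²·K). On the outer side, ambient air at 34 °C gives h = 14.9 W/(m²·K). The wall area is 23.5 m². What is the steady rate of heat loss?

Q ≈ 1400 W

Series thermal resistances:
R_inner film = 1/(h_i·A) = 1/(1070×23.5) = 3.977×10^-5 K/W
R_aluminium = L/(kA) = 0.0033/(201×23.5) = 6.986×10^-7 K/W
R_ceramic-fibre blanket = L/(kA) = 0.125/(0.0736×23.5) = 0.07227 K/W
R_outer film = 1/(h_o·A) = 1/(14.9×23.5) = 0.002856 K/W
R_total = 0.07517 K/W
Q = ΔT / R_total = 105 / 0.07517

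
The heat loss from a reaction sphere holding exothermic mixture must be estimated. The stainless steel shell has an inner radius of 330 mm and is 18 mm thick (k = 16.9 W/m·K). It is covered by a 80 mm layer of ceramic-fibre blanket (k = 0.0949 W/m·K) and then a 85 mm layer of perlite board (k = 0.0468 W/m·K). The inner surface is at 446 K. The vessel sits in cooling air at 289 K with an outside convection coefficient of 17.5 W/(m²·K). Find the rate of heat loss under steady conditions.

Q ≈ 139 W

Radial (spherical) resistances in series:
R_stainless steel shell = (1/0.33 − 1/0.348)/(4π×16.9) = 7.38×10^-4 K/W
R_ceramic-fibre blanket = (1/0.348 − 1/0.428)/(4π×0.0949) = 0.4504 K/W
R_perlite board = (1/0.428 − 1/0.513)/(4π×0.0468) = 0.6583 K/W
R_outer film = 1/(h·4πr_o²) = 1/(17.5×4π×0.513²) = 0.01728 K/W
R_total = 1.127 K/W
Q = ΔT/R_total = 157/1.127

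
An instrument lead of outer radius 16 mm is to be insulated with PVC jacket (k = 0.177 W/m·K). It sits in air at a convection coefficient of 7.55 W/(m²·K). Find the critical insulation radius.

r_cr ≈ 23.4 mm

For a cylinder r_cr = k/h = 0.177/7.55
r_cr = 23.4 mm; since the bare radius (16 mm) is below r_cr, adding a thin layer of insulation will *increase* heat loss.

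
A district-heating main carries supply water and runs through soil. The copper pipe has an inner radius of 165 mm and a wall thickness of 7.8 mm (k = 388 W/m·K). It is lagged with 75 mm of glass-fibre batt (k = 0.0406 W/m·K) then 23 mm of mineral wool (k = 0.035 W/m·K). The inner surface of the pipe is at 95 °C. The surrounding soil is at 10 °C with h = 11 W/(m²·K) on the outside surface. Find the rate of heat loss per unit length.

Treating each annulus and film as a series resistance:
R_copper pipe wall = ln(172.8/165)/(2π×388×1) = 1.895×10^-5 K/W
R_glass-fibre batt = ln(247.8/172.8)/(2π×0.0406×1) = 1.413 K/W
R_mineral wool = ln(270.8/247.8)/(2π×0.035×1) = 0.4036 K/W
R_outer film = 1/(h_o·2πr_oL) = 1/(11×2π×0.2708×1) = 0.05343 K/W
R_total = 1.87 K/W
Q = ΔT/R_total = 85/1.87

q′ ≈ 45.4 W/m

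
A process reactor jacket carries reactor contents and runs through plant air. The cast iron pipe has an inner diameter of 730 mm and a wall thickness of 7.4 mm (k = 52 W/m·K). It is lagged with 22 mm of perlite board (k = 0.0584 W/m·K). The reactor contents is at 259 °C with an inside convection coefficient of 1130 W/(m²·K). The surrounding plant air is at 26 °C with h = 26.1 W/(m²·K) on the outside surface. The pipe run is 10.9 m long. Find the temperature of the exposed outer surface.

Radial resistances (cylindrical: R_cond = ln(r_o/r_i)/(2πkL), R_conv = 1/(h·2πrL)):
R_inner film = 1/(h_i·2πr₁L) = 1/(1130×2π×0.365×10.9) = 3.54×10^-5 K/W
R_cast iron pipe wall = ln(372.4/365)/(2π×52×10.9) = 5.636×10^-6 K/W
R_perlite board = ln(394.4/372.4)/(2π×0.0584×10.9) = 0.01435 K/W
R_outer film = 1/(h_o·2πr_oL) = 1/(26.1×2π×0.3944×10.9) = 0.001418 K/W
R_total = 0.01581 K/W
Q = ΔT/R_total = 233/0.01581
Q = 14700 W
T_interface = T_inner − Q·ΣR(inner→interface) = 259 − 14700×0.01439

T ≈ 46.9 °C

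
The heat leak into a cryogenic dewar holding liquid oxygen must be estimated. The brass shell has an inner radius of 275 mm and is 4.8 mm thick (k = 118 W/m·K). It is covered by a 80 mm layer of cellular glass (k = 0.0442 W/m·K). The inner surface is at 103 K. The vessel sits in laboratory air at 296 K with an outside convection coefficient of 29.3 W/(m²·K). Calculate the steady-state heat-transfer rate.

Spherical conduction: R = (1/r_in − 1/r_out)/(4πk) per layer; series-sum.
R_brass shell = (1/0.275 − 1/0.2798)/(4π×118) = 4.207×10^-5 K/W
R_cellular glass = (1/0.2798 − 1/0.3598)/(4π×0.0442) = 1.431 K/W
R_outer film = 1/(h·4πr_o²) = 1/(29.3×4π×0.3598²) = 0.02098 K/W
R_total = 1.452 K/W
Q = ΔT/R_total = 193/1.452

Q ≈ 133 W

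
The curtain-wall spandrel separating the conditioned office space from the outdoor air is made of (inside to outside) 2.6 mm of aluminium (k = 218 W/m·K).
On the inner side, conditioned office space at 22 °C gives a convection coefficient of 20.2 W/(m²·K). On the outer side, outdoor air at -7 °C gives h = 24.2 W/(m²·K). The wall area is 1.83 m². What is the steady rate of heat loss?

Treating each layer as a thermal resistance in series:
R_inner film = 1/(h_i·A) = 1/(20.2×1.83) = 0.02705 K/W
R_aluminium = L/(kA) = 0.0026/(218×1.83) = 6.517×10^-6 K/W
R_outer film = 1/(h_o·A) = 1/(24.2×1.83) = 0.02258 K/W
R_total = 0.04964 K/W
Q = ΔT / R_total = 29 / 0.04964

Q ≈ 584 W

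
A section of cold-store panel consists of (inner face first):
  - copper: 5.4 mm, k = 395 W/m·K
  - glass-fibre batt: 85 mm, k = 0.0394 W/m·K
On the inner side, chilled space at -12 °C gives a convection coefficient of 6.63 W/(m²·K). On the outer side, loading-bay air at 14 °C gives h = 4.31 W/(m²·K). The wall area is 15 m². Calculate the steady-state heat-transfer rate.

Series thermal resistances:
R_inner film = 1/(h_i·A) = 1/(6.63×15) = 0.01006 K/W
R_copper = L/(kA) = 0.0054/(395×15) = 9.114×10^-7 K/W
R_glass-fibre batt = L/(kA) = 0.085/(0.0394×15) = 0.1438 K/W
R_outer film = 1/(h_o·A) = 1/(4.31×15) = 0.01547 K/W
R_total = 0.1693 K/W
Q = ΔT / R_total = 26 / 0.1693

Q ≈ 154 W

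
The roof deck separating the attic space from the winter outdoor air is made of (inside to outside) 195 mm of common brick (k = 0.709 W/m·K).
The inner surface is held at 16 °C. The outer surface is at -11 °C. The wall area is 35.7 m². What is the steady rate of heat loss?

Q ≈ 3500 W

Series thermal resistances:
R_common brick = L/(kA) = 0.195/(0.709×35.7) = 0.007704 K/W
R_total = 0.007704 K/W
Q = ΔT / R_total = 27 / 0.007704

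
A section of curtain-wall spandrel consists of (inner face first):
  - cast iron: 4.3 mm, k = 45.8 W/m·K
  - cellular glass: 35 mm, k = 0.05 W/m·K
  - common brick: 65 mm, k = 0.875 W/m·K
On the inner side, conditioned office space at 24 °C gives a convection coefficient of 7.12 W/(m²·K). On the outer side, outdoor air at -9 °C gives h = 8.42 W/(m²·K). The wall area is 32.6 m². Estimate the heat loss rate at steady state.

Using the resistance-network approach (series):
R_inner film = 1/(h_i·A) = 1/(7.12×32.6) = 0.004308 K/W
R_cast iron = L/(kA) = 0.0043/(45.8×32.6) = 2.88×10^-6 K/W
R_cellular glass = L/(kA) = 0.035/(0.05×32.6) = 0.02147 K/W
R_common brick = L/(kA) = 0.065/(0.875×32.6) = 0.002279 K/W
R_outer film = 1/(h_o·A) = 1/(8.42×32.6) = 0.003643 K/W
R_total = 0.03171 K/W
Q = ΔT / R_total = 33 / 0.03171

Q ≈ 1040 W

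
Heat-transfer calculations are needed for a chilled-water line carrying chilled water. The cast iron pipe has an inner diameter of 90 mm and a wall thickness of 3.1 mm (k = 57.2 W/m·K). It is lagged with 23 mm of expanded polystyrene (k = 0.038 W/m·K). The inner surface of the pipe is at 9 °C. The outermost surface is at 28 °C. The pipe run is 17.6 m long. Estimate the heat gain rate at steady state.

Per-layer cylindrical resistances, series-summed:
R_cast iron pipe wall = ln(48.1/45)/(2π×57.2×17.6) = 1.053×10^-5 K/W
R_expanded polystyrene = ln(71.1/48.1)/(2π×0.038×17.6) = 0.093 K/W
R_total = 0.09301 K/W
Q = ΔT/R_total = 19/0.09301

Q ≈ 204 W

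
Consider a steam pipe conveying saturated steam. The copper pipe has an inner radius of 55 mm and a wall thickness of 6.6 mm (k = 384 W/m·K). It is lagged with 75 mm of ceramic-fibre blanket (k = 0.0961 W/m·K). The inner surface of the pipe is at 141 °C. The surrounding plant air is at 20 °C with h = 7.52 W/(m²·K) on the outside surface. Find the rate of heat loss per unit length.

Per-layer cylindrical resistances, series-summed:
R_copper pipe wall = ln(61.6/55)/(2π×384×1) = 4.697×10^-5 K/W
R_ceramic-fibre blanket = ln(136.6/61.6)/(2π×0.0961×1) = 1.319 K/W
R_outer film = 1/(h_o·2πr_oL) = 1/(7.52×2π×0.1366×1) = 0.1549 K/W
R_total = 1.474 K/W
Q = ΔT/R_total = 121/1.474

q′ ≈ 82.1 W/m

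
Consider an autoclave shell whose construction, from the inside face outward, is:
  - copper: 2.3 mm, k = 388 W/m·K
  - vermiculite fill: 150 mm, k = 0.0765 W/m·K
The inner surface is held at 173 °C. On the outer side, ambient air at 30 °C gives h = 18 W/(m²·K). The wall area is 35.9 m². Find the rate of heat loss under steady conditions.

Q ≈ 2550 W

Series thermal resistances:
R_copper = L/(kA) = 0.0023/(388×35.9) = 1.651×10^-7 K/W
R_vermiculite fill = L/(kA) = 0.15/(0.0765×35.9) = 0.05462 K/W
R_outer film = 1/(h_o·A) = 1/(18×35.9) = 0.001548 K/W
R_total = 0.05617 K/W
Q = ΔT / R_total = 143 / 0.05617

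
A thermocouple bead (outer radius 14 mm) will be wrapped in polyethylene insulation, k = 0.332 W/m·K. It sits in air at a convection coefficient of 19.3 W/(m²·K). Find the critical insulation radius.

For a sphere r_cr = 2k/h = 2×0.332/19.3
r_cr = 34.4 mm; since the bare radius (14 mm) is below r_cr, adding a thin layer of insulation will *increase* heat loss.

r_cr ≈ 34.4 mm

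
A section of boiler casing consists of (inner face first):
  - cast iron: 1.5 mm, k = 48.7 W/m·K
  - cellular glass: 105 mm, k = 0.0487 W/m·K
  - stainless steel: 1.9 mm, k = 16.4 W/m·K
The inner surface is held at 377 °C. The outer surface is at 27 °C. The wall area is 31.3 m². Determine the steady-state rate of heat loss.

Treating each layer as a thermal resistance in series:
R_cast iron = L/(kA) = 0.0015/(48.7×31.3) = 9.841×10^-7 K/W
R_cellular glass = L/(kA) = 0.105/(0.0487×31.3) = 0.06888 K/W
R_stainless steel = L/(kA) = 0.0019/(16.4×31.3) = 3.701×10^-6 K/W
R_total = 0.06889 K/W
Q = ΔT / R_total = 350 / 0.06889

Q ≈ 5080 W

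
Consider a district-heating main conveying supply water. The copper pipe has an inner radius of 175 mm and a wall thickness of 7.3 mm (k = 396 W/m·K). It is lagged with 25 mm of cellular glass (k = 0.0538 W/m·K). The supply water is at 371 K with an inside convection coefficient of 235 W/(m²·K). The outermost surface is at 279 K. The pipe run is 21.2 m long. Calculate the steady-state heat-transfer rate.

Q ≈ 5080 W

For a radial system each layer contributes R = ln(r_out/r_in)/(2πkL); films add R = 1/(hA).
R_inner film = 1/(h_i·2πr₁L) = 1/(235×2π×0.175×21.2) = 1.825×10^-4 K/W
R_copper pipe wall = ln(182.3/175)/(2π×396×21.2) = 7.748×10^-7 K/W
R_cellular glass = ln(207.3/182.3)/(2π×0.0538×21.2) = 0.01793 K/W
R_total = 0.01812 K/W
Q = ΔT/R_total = 92/0.01812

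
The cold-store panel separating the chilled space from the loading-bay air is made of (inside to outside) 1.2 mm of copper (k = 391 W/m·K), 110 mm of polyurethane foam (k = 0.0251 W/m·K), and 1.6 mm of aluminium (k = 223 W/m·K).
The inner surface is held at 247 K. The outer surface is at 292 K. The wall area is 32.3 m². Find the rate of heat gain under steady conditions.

Q ≈ 332 W

Series thermal resistances:
R_copper = L/(kA) = 0.0012/(391×32.3) = 9.502×10^-8 K/W
R_polyurethane foam = L/(kA) = 0.11/(0.0251×32.3) = 0.1357 K/W
R_aluminium = L/(kA) = 0.0016/(223×32.3) = 2.221×10^-7 K/W
R_total = 0.1357 K/W
Q = ΔT / R_total = 45 / 0.1357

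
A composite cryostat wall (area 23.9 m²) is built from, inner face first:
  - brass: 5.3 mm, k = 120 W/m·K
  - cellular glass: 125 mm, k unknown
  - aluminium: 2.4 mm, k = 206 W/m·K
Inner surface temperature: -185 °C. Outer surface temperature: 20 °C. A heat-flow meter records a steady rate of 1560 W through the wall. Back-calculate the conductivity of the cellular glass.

k ≈ 0.0398 W/(m·K)

Treating each layer as a thermal resistance in series:
R_brass = L/(kA) = 0.0053/(120×23.9) = 1.848×10^-6 K/W
R_aluminium = L/(kA) = 0.0024/(206×23.9) = 4.875×10^-7 K/W
Sum of known resistances R_other = 2.335×10^-6 K/W
Total R = ΔT/Q = 205/1560 = 0.1314 K/W
R_cellular glass = R_total − R_other = 0.1314 K/W
k = L/(R·A) = 0.125/(0.1314×23.9)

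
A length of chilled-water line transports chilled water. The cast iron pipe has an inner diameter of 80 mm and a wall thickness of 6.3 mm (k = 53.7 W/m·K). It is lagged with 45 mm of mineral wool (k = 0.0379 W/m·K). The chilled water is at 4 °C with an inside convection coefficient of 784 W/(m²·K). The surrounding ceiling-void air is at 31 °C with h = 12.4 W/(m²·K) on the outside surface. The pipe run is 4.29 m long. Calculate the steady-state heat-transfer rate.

Q ≈ 38.6 W

Per-layer cylindrical resistances, series-summed:
R_inner film = 1/(h_i·2πr₁L) = 1/(784×2π×0.04×4.29) = 0.001183 K/W
R_cast iron pipe wall = ln(46.3/40)/(2π×53.7×4.29) = 1.01×10^-4 K/W
R_mineral wool = ln(91.3/46.3)/(2π×0.0379×4.29) = 0.6647 K/W
R_outer film = 1/(h_o·2πr_oL) = 1/(12.4×2π×0.0913×4.29) = 0.03277 K/W
R_total = 0.6987 K/W
Q = ΔT/R_total = 27/0.6987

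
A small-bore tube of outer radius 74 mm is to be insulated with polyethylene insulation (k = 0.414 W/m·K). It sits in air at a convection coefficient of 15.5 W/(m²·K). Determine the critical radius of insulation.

r_cr ≈ 26.7 mm

For a cylinder r_cr = k/h = 0.414/15.5
r_cr = 26.7 mm; since the bare radius (74 mm) is above r_cr, any added insulation will reduce heat loss.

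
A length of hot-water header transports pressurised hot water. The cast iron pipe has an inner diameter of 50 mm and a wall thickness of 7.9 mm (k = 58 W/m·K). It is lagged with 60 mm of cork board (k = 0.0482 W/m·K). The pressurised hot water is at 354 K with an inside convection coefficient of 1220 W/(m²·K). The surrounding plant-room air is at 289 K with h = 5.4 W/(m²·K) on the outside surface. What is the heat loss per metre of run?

Per-layer cylindrical resistances, series-summed:
R_inner film = 1/(h_i·2πr₁L) = 1/(1220×2π×0.025×1) = 0.005218 K/W
R_cast iron pipe wall = ln(32.9/25)/(2π×58×1) = 7.535×10^-4 K/W
R_cork board = ln(92.9/32.9)/(2π×0.0482×1) = 3.428 K/W
R_outer film = 1/(h_o·2πr_oL) = 1/(5.4×2π×0.0929×1) = 0.3173 K/W
R_total = 3.751 K/W
Q = ΔT/R_total = 65/3.751

q′ ≈ 17.3 W/m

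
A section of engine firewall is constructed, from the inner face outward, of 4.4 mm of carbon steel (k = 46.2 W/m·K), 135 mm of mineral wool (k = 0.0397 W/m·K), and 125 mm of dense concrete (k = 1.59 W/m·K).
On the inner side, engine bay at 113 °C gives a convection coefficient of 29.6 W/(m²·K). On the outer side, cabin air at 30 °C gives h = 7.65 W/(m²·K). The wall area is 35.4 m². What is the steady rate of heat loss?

Using the resistance-network approach (series):
R_inner film = 1/(h_i·A) = 1/(29.6×35.4) = 9.543×10^-4 K/W
R_carbon steel = L/(kA) = 0.0044/(46.2×35.4) = 2.69×10^-6 K/W
R_mineral wool = L/(kA) = 0.135/(0.0397×35.4) = 0.09606 K/W
R_dense concrete = L/(kA) = 0.125/(1.59×35.4) = 0.002221 K/W
R_outer film = 1/(h_o·A) = 1/(7.65×35.4) = 0.003693 K/W
R_total = 0.1029 K/W
Q = ΔT / R_total = 83 / 0.1029

Q ≈ 806 W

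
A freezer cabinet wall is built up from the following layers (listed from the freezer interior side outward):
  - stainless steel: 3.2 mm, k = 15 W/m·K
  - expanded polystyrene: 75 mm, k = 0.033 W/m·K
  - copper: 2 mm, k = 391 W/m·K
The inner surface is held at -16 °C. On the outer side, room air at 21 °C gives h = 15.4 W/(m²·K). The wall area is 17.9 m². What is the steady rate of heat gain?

Q ≈ 283 W

Thermal resistances in series:
R_stainless steel = L/(kA) = 0.0032/(15×17.9) = 1.192×10^-5 K/W
R_expanded polystyrene = L/(kA) = 0.075/(0.033×17.9) = 0.127 K/W
R_copper = L/(kA) = 0.002/(391×17.9) = 2.858×10^-7 K/W
R_outer film = 1/(h_o·A) = 1/(15.4×17.9) = 0.003628 K/W
R_total = 0.1306 K/W
Q = ΔT / R_total = 37 / 0.1306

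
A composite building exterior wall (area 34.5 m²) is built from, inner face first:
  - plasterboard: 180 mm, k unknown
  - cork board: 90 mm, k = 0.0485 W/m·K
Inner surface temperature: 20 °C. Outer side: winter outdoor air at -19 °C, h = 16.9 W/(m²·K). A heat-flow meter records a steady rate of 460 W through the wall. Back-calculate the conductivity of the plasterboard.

Model the wall as resistances in series:
R_cork board = L/(kA) = 0.09/(0.0485×34.5) = 0.05379 K/W
R_outer film = 1/(h_o·A) = 1/(16.9×34.5) = 0.001715 K/W
Sum of known resistances R_other = 0.0555 K/W
Total R = ΔT/Q = 39/460 = 0.08478 K/W
R_plasterboard = R_total − R_other = 0.02928 K/W
k = L/(R·A) = 0.18/(0.02928×34.5)

k ≈ 0.178 W/(m·K)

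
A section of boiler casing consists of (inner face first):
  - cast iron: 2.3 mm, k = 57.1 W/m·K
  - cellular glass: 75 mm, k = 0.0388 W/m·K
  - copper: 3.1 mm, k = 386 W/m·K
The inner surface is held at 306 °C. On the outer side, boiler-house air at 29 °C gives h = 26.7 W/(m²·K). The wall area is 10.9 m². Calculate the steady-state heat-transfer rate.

Treating each layer as a thermal resistance in series:
R_cast iron = L/(kA) = 0.0023/(57.1×10.9) = 3.695×10^-6 K/W
R_cellular glass = L/(kA) = 0.075/(0.0388×10.9) = 0.1773 K/W
R_copper = L/(kA) = 0.0031/(386×10.9) = 7.368×10^-7 K/W
R_outer film = 1/(h_o·A) = 1/(26.7×10.9) = 0.003436 K/W
R_total = 0.1808 K/W
Q = ΔT / R_total = 277 / 0.1808

Q ≈ 1530 W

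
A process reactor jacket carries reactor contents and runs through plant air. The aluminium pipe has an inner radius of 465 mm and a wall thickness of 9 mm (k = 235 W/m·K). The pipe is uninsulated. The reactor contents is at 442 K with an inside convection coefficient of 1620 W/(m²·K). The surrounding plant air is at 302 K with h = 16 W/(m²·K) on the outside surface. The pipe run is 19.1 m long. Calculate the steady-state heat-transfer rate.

Q ≈ 126000 W

Cylindrical conduction, so R = ln(r₂/r₁)/(2πkL) per layer, in series:
R_inner film = 1/(h_i·2πr₁L) = 1/(1620×2π×0.465×19.1) = 1.106×10^-5 K/W
R_aluminium pipe wall = ln(474/465)/(2π×235×19.1) = 6.797×10^-7 K/W
R_outer film = 1/(h_o·2πr_oL) = 1/(16×2π×0.474×19.1) = 0.001099 K/W
R_total = 0.00111 K/W
Q = ΔT/R_total = 140/0.00111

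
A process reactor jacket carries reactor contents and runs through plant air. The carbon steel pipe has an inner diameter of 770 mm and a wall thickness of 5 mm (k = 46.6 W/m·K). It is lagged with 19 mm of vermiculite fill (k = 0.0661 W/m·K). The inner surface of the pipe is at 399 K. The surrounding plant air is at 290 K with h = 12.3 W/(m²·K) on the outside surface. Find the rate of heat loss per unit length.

q′ ≈ 745 W/m

Treating each annulus and film as a series resistance:
R_carbon steel pipe wall = ln(390/385)/(2π×46.6×1) = 4.407×10^-5 K/W
R_vermiculite fill = ln(409/390)/(2π×0.0661×1) = 0.1145 K/W
R_outer film = 1/(h_o·2πr_oL) = 1/(12.3×2π×0.409×1) = 0.03164 K/W
R_total = 0.1462 K/W
Q = ΔT/R_total = 109/0.1462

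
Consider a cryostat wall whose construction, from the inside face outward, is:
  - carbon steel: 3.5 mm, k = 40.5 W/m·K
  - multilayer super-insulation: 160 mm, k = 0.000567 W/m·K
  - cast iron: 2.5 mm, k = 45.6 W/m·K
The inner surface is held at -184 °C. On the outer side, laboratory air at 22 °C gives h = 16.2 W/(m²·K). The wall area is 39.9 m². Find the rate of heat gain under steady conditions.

Q ≈ 29.1 W

Series thermal resistances:
R_carbon steel = L/(kA) = 0.0035/(40.5×39.9) = 2.166×10^-6 K/W
R_multilayer super-insulation = L/(kA) = 0.16/(0.000567×39.9) = 7.072 K/W
R_cast iron = L/(kA) = 0.0025/(45.6×39.9) = 1.374×10^-6 K/W
R_outer film = 1/(h_o·A) = 1/(16.2×39.9) = 0.001547 K/W
R_total = 7.074 K/W
Q = ΔT / R_total = 206 / 7.074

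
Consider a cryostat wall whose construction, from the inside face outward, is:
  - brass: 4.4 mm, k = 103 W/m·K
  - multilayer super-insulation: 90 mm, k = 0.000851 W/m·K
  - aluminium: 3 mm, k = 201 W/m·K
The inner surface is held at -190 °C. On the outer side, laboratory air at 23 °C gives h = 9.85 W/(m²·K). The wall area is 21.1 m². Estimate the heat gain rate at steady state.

Q ≈ 42.5 W

Using the resistance-network approach (series):
R_brass = L/(kA) = 0.0044/(103×21.1) = 2.025×10^-6 K/W
R_multilayer super-insulation = L/(kA) = 0.09/(0.000851×21.1) = 5.012 K/W
R_aluminium = L/(kA) = 0.003/(201×21.1) = 7.074×10^-7 K/W
R_outer film = 1/(h_o·A) = 1/(9.85×21.1) = 0.004812 K/W
R_total = 5.017 K/W
Q = ΔT / R_total = 213 / 5.017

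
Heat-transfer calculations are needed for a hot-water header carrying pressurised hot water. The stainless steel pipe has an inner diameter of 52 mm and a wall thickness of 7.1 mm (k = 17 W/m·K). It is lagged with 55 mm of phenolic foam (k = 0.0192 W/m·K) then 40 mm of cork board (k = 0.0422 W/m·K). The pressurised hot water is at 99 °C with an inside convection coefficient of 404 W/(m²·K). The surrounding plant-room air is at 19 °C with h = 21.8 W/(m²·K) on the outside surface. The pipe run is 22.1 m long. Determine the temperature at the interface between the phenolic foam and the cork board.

For a radial system each layer contributes R = ln(r_out/r_in)/(2πkL); films add R = 1/(hA).
R_inner film = 1/(h_i·2πr₁L) = 1/(404×2π×0.026×22.1) = 6.856×10^-4 K/W
R_stainless steel pipe wall = ln(33.1/26)/(2π×17×22.1) = 1.023×10^-4 K/W
R_phenolic foam = ln(88.1/33.1)/(2π×0.0192×22.1) = 0.3672 K/W
R_cork board = ln(128.1/88.1)/(2π×0.0422×22.1) = 0.06388 K/W
R_outer film = 1/(h_o·2πr_oL) = 1/(21.8×2π×0.1281×22.1) = 0.002579 K/W
R_total = 0.4344 K/W
Q = ΔT/R_total = 80/0.4344
Q = 184 W
T_interface = T_inner − Q·ΣR(inner→interface) = 99 − 184×0.368

T ≈ 31.2 °C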